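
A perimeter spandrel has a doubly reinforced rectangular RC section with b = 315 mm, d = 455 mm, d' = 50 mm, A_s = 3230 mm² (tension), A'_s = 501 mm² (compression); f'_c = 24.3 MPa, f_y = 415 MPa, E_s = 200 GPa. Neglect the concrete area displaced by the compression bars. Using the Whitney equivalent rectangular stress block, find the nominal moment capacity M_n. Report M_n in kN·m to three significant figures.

M_n ≈ 501 kN·m

Assume both tension and compression steel yield.
Net tension couple steel: A_s − A'_s = 2729 mm².
a = (A_s − A'_s) f_y / (0.85 f'_c b) = 1132535/(0.85 × 24.3 × 315) = 174.07 mm.
c = a/β₁ = 174.07/0.85 = 204.79 mm; ε'_s = 0.003(c − d')/c = 0.0023 ≥ f_y/E_s = 0.0021, so compression steel does yield.
M_n = (A_s − A'_s) f_y (d − a/2) + A'_s f_y (d − d') = [1132535 × (455 − 87.035) + 207915 × (455 − 50)] × 10⁻⁶ = 416.73 + 84.21 = 500.94 kN·m.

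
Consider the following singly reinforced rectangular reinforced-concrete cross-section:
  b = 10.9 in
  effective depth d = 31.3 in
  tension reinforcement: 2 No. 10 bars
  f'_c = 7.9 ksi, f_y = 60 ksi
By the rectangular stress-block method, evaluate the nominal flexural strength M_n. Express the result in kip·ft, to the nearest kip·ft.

M_n ≈ 384 kip·ft

A_s = 2 × 1.27 = 2.54 in².
T = A_s f_y = 2.54 × 60 = 152.4 kips.
a = T/(0.85 f'_c b) = 152.4/(0.85 × 7.9 × 10.9) = 2.082 in.
M_n = T(d − a/2) = 152.4 × (31.3 − 1.041) = 4611.5 kip·in = 4611.5/12 = 384.29 kip·ft.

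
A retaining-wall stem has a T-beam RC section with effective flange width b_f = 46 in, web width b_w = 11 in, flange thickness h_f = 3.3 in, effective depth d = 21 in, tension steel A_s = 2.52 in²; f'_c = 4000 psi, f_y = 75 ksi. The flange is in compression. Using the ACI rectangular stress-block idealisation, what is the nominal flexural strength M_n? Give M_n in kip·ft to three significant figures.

M_n ≈ 321 kip·ft

Tension: T = A_s f_y = 2.52 × 75 = 189 kips.
Try a within the flange: a = T/(0.85 f'_c b_f) = 189/(0.85 × 4 × 46) = 1.208 in.
Since a = 1.208 ≤ h_f = 3.3 in, the stress block lies entirely in the flange; analyse as a rectangular beam of width b_f.
M_n = T(d − a/2) = 189 × (21 − 0.604) = 3854.8 kip·in.
M_n = 3854.8/12 = 321.23 kip·ft.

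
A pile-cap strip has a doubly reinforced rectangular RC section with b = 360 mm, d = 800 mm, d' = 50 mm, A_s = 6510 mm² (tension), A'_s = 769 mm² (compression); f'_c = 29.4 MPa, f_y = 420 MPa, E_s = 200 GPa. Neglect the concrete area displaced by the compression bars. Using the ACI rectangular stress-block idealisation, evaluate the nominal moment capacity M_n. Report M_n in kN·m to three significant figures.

M_n ≈ 1850 kN·m

Assume both tension and compression steel yield.
Net tension couple steel: A_s − A'_s = 5741 mm².
a = (A_s − A'_s) f_y / (0.85 f'_c b) = 2411220/(0.85 × 29.4 × 360) = 268.02 mm.
c = a/β₁ = 268.02/0.84 = 319.07 mm; ε'_s = 0.003(c − d')/c = 0.0025 ≥ f_y/E_s = 0.0021, so compression steel does yield.
M_n = (A_s − A'_s) f_y (d − a/2) + A'_s f_y (d − d') = [2411220 × (800 − 134.01) + 322980 × (800 − 50)] × 10⁻⁶ = 1605.85 + 242.24 = 1848.09 kN·m.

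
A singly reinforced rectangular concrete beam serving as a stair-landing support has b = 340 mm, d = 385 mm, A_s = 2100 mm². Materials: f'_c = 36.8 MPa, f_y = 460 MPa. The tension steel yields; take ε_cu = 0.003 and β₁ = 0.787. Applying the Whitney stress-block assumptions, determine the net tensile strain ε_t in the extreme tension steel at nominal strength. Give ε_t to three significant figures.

ε_t ≈ 0.00701

a = A_s f_y/(0.85 f'_c b) = 90.83 mm.
β₁ = 0.787, so c = a/β₁ = 90.83/0.787 = 115.41 mm.
From the linear strain diagram with ε_cu = 0.003: ε_t = 0.003 (d − c)/c = 0.003 × (385 − 115.41)/115.41 = 0.00701.
Since ε_t ≥ 0.005, the section is tension-controlled.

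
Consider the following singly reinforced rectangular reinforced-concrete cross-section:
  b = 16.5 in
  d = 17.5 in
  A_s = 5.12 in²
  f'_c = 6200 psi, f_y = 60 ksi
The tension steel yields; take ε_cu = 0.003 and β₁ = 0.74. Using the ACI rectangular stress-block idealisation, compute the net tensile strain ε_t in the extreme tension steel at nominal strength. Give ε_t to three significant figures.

ε_t ≈ 0.00800

a = A_s f_y/(0.85 f'_c b) = 3.533 in.
β₁ = 0.74, so c = a/β₁ = 3.533/0.74 = 4.774 in.
From the linear strain diagram with ε_cu = 0.003: ε_t = 0.003 (d − c)/c = 0.003 × (17.5 − 4.774)/4.774 = 0.00800.
Since ε_t ≥ 0.005, the section is tension-controlled.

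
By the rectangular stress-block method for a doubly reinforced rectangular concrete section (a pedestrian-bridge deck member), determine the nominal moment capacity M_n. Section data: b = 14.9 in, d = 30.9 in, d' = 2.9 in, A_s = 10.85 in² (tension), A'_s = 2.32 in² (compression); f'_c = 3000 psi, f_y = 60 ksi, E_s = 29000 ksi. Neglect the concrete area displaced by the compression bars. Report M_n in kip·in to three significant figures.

Assume both steels yield.
a = (A_s − A'_s) f_y/(0.85 f'_c b) = (10.85 − 2.32) × 60/(0.85 × 3 × 14.9) = 13.470 in.
c = a/β₁ = 13.470/0.85 = 15.847 in; ε'_s = 0.003(c − d')/c = 0.0025 ≥ ε_y = 0.0021, so the compression steel yields.
M_n = (A_s − A'_s) f_y (d − a/2) + A'_s f_y (d − d') = 511.8 × (30.9 − 6.735) + 139.2 × (30.9 − 2.9) = 12367.6 + 3897.6 = 16265.2 kip·in.

M_n ≈ 16300 kip·in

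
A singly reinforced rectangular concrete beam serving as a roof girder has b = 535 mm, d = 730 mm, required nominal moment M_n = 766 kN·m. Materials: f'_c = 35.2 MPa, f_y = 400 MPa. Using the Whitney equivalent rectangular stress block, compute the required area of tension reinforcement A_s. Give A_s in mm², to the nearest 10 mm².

With M_n = 0.85 f'_c a b (d − a/2), solve the quadratic for a:
a = d − √(d² − 2M_n/(0.85 f'_c b)) = 730 − √(730² − 2 × 766×10⁶/(0.85 × 35.2 × 535)) = 68.79 mm.
A_s = 0.85 f'_c a b / f_y = 0.85 × 35.2 × 68.79 × 535 / 400 = 2752.8 mm².

A_s ≈ 2750 mm²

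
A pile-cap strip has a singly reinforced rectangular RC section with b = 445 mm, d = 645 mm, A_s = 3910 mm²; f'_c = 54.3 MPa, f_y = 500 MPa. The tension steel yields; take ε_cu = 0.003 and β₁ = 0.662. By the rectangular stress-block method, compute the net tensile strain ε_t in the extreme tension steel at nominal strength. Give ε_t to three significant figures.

ε_t ≈ 0.0105

a = A_s f_y/(0.85 f'_c b) = 95.18 mm.
β₁ = 0.662, so c = a/β₁ = 95.18/0.662 = 143.78 mm.
From the linear strain diagram with ε_cu = 0.003: ε_t = 0.003 (d − c)/c = 0.003 × (645 − 143.78)/143.78 = 0.0105.
Since ε_t ≥ 0.005, the section is tension-controlled.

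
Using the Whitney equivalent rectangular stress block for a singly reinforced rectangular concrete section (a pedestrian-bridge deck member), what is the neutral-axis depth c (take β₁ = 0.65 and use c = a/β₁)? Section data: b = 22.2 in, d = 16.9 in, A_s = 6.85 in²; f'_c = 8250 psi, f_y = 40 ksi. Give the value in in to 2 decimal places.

c ≈ 2.71 in

T = A_s f_y = 6.85 × 40 = 274 kips.
a = T/(0.85 f'_c b) = 274/(0.85 × 8.25 × 22.2) = 1.7600 in.
With β₁ = 0.65, c = a/β₁ = 1.7600/0.65 = 2.71 in.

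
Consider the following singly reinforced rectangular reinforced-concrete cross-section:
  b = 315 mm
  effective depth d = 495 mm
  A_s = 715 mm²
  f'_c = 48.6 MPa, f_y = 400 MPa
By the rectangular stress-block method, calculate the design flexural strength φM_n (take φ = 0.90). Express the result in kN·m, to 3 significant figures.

T = A_s f_y = 715 × 400 = 286000 N = 286 kN.
From C = T: a = T/(0.85 f'_c b) = 286000/(0.85 × 48.6 × 315) = 21.98 mm.
M_n = T(d − a/2) = 286 kN × (495 − 10.99) mm = 138.43 kN·m.
φM_n = 0.90 × 138.43 = 124.59 kN·m.

φM_n ≈ 125 kN·m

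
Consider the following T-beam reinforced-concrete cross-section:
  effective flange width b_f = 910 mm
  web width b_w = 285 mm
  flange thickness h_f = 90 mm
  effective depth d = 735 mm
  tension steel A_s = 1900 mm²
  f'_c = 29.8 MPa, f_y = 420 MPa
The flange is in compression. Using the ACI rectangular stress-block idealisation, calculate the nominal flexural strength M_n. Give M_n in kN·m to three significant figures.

M_n ≈ 573 kN·m

Tension: T = A_s f_y = 1900 × 420 = 798000 N.
Try a within the flange: a = T/(0.85 f'_c b_f) = 798000/(0.85 × 29.8 × 910) = 34.62 mm.
Since a = 34.62 ≤ h_f = 90 mm, the stress block lies entirely in the flange; analyse as a rectangular beam of width b_f.
M_n = T(d − a/2) = 798000 × (735 − 17.31) = 572.72 × 10⁶ N·mm.
M_n = 572.72 kN·m.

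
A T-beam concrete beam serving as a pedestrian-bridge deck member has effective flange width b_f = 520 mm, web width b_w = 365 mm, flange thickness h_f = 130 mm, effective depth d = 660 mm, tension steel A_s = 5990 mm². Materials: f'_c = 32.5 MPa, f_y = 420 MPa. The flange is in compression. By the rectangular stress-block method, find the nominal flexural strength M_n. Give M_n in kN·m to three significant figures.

M_n ≈ 1430 kN·m

Tension: T = A_s f_y = 5990 × 420 = 2515800 N.
Try a within the flange: a = T/(0.85 f'_c b_f) = 2515800/(0.85 × 32.5 × 520) = 175.13 mm.
a = 175.13 > h_f = 130 mm: the block extends into the web. Split into flange-overhang and web parts.
C_f = 0.85 f'_c (b_f − b_w) h_f = 0.85 × 32.5 × (520 − 365) × 130 = 556644 N.
Remaining web compression depth: a_w = (T − C_f)/(0.85 f'_c b_w) = (2515800 − 556644)/(0.85 × 32.5 × 365) = 194.30 mm.
M_n = C_f(d − h_f/2) + (T − C_f)(d − a_w/2) = 556644 × (660 − 65) + 1959156 × (660 − 97.15) = 331.20 + 1102.71 = 1433.91 × 10⁶ N·mm.
M_n = 1433.91 kN·m.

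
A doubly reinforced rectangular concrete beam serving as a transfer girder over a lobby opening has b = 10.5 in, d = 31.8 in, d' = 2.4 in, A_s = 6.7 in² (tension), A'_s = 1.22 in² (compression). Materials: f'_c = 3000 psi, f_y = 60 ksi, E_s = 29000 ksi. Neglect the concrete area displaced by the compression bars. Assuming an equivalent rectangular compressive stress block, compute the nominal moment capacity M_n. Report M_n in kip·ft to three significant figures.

Assume both steels yield.
a = (A_s − A'_s) f_y/(0.85 f'_c b) = (6.7 − 1.22) × 60/(0.85 × 3 × 10.5) = 12.280 in.
c = a/β₁ = 12.280/0.85 = 14.447 in; ε'_s = 0.003(c − d')/c = 0.0025 ≥ ε_y = 0.0021, so the compression steel yields.
M_n = (A_s − A'_s) f_y (d − a/2) + A'_s f_y (d − d') = 328.8 × (31.8 − 6.14) + 73.2 × (31.8 − 2.4) = 8437.0 + 2152.1 = 10589.1 kip·in = 10589.1/12 = 882.43 kip·ft.

M_n ≈ 882 kip·ft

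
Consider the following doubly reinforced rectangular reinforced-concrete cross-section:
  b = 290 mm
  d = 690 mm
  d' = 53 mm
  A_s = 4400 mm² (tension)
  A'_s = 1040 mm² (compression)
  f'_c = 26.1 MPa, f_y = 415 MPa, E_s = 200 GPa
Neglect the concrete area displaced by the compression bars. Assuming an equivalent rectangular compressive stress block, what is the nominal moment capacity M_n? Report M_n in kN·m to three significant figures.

M_n ≈ 1090 kN·m

Assume both tension and compression steel yield.
Net tension couple steel: A_s − A'_s = 3360 mm².
a = (A_s − A'_s) f_y / (0.85 f'_c b) = 1394400/(0.85 × 26.1 × 290) = 216.74 mm.
c = a/β₁ = 216.74/0.85 = 254.99 mm; ε'_s = 0.003(c − d')/c = 0.0024 ≥ f_y/E_s = 0.0021, so compression steel does yield.
M_n = (A_s − A'_s) f_y (d − a/2) + A'_s f_y (d − d') = [1394400 × (690 − 108.37) + 431600 × (690 − 53)] × 10⁻⁶ = 811.02 + 274.93 = 1085.95 kN·m.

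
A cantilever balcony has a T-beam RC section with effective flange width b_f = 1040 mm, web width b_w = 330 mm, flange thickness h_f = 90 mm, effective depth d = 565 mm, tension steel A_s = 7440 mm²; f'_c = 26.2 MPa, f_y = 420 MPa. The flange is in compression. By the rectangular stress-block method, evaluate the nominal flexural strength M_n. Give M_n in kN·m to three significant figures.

Tension: T = A_s f_y = 7440 × 420 = 3124800 N.
Try a within the flange: a = T/(0.85 f'_c b_f) = 3124800/(0.85 × 26.2 × 1040) = 134.92 mm.
a = 134.92 > h_f = 90 mm: the block extends into the web. Split into flange-overhang and web parts.
C_f = 0.85 f'_c (b_f − b_w) h_f = 0.85 × 26.2 × (1040 − 330) × 90 = 1423053 N.
Remaining web compression depth: a_w = (T − C_f)/(0.85 f'_c b_w) = (3124800 − 1423053)/(0.85 × 26.2 × 330) = 231.56 mm.
M_n = C_f(d − h_f/2) + (T − C_f)(d − a_w/2) = 1423053 × (565 − 45) + 1701747 × (565 − 115.78) = 739.99 + 764.46 = 1504.45 × 10⁶ N·mm.
M_n = 1504.45 kN·m.

M_n ≈ 1500 kN·m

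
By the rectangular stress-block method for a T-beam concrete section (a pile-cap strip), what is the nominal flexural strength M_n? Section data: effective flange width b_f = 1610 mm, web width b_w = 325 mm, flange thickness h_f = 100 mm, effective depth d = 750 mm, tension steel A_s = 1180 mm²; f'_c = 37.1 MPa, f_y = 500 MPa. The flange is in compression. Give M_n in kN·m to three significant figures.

M_n ≈ 439 kN·m

Tension: T = A_s f_y = 1180 × 500 = 590000 N.
Try a within the flange: a = T/(0.85 f'_c b_f) = 590000/(0.85 × 37.1 × 1610) = 11.62 mm.
Since a = 11.62 ≤ h_f = 100 mm, the stress block lies entirely in the flange; analyse as a rectangular beam of width b_f.
M_n = T(d − a/2) = 590000 × (750 − 5.81) = 439.07 × 10⁶ N·mm.
M_n = 439.07 kN·m.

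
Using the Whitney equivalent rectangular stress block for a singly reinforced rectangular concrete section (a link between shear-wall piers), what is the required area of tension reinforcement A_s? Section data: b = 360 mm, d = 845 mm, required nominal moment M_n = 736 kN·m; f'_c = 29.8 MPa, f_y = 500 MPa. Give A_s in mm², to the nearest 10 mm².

A_s ≈ 1850 mm²

With M_n = 0.85 f'_c a b (d − a/2), solve the quadratic for a:
a = d − √(d² − 2M_n/(0.85 f'_c b)) = 845 − √(845² − 2 × 736×10⁶/(0.85 × 29.8 × 360)) = 101.63 mm.
A_s = 0.85 f'_c a b / f_y = 0.85 × 29.8 × 101.63 × 360 / 500 = 1853.5 mm².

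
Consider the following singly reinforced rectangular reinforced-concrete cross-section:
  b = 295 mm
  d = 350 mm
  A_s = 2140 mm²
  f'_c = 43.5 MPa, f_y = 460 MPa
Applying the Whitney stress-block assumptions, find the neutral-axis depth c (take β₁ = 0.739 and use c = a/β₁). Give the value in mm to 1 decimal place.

c ≈ 122.1 mm

T = A_s f_y = 2140 × 460 = 984400 N = 984.4 kN.
Setting C = 0.85 f'_c a b equal to T: a = 984400/(0.85 × 43.5 × 295) = 90.249 mm.
With β₁ = 0.739, c = a/β₁ = 90.249/0.739 = 122.1 mm.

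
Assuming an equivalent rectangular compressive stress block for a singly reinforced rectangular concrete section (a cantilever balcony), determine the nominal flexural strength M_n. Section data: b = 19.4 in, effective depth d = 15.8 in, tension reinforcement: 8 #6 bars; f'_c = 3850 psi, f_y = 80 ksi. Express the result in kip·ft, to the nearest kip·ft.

A_s = 8 × 0.44 = 3.52 in².
T = A_s f_y = 3.52 × 80 = 281.6 kips.
a = T/(0.85 f'_c b) = 281.6/(0.85 × 3.85 × 19.4) = 4.436 in.
M_n = T(d − a/2) = 281.6 × (15.8 − 2.218) = 3824.7 kip·in = 3824.7/12 = 318.73 kip·ft.

M_n ≈ 319 kip·ft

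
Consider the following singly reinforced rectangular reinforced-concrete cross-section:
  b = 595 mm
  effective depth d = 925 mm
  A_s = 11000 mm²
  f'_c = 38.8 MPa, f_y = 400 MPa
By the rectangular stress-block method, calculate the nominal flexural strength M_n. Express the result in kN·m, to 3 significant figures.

T = A_s f_y = 11000 × 400 = 4400000 N = 4400 kN.
From C = T: a = T/(0.85 f'_c b) = 4400000/(0.85 × 38.8 × 595) = 224.23 mm.
M_n = T(d − a/2) = 4400 kN × (925 − 112.115) mm = 3576.69 kN·m.

M_n ≈ 3580 kN·m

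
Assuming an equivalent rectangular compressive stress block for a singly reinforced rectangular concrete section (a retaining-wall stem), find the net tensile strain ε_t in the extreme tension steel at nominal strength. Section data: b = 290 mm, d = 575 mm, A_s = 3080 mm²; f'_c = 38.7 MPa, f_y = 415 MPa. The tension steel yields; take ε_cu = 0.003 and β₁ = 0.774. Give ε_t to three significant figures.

a = A_s f_y/(0.85 f'_c b) = 133.99 mm.
β₁ = 0.774, so c = a/β₁ = 133.99/0.774 = 173.11 mm.
From the linear strain diagram with ε_cu = 0.003: ε_t = 0.003 (d − c)/c = 0.003 × (575 − 173.11)/173.11 = 0.00696.
Since ε_t ≥ 0.005, the section is tension-controlled.

ε_t ≈ 0.00696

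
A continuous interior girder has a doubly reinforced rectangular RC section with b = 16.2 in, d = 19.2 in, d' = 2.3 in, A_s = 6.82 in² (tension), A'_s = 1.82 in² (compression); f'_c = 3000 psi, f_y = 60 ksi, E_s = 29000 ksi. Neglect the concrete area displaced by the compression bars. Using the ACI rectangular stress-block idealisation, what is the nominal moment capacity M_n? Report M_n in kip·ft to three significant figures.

Assume both steels yield.
a = (A_s − A'_s) f_y/(0.85 f'_c b) = (6.82 − 1.82) × 60/(0.85 × 3 × 16.2) = 7.262 in.
c = a/β₁ = 7.262/0.85 = 8.544 in; ε'_s = 0.003(c − d')/c = 0.0022 ≥ ε_y = 0.0021, so the compression steel yields.
M_n = (A_s − A'_s) f_y (d − a/2) + A'_s f_y (d − d') = 300 × (19.2 − 3.631) + 109.2 × (19.2 − 2.3) = 4670.7 + 1845.5 = 6516.2 kip·in = 6516.2/12 = 543.02 kip·ft.

M_n ≈ 543 kip·ft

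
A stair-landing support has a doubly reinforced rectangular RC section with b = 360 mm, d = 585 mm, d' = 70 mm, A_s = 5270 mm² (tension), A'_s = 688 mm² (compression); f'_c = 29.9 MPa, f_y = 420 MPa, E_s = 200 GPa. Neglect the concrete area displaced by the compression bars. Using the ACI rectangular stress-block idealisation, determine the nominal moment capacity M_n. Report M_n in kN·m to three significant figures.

Assume both tension and compression steel yield.
Net tension couple steel: A_s − A'_s = 4582 mm².
a = (A_s − A'_s) f_y / (0.85 f'_c b) = 1924440/(0.85 × 29.9 × 360) = 210.34 mm.
c = a/β₁ = 210.34/0.836 = 251.60 mm; ε'_s = 0.003(c − d')/c = 0.0022 ≥ f_y/E_s = 0.0021, so compression steel does yield.
M_n = (A_s − A'_s) f_y (d − a/2) + A'_s f_y (d − d') = [1924440 × (585 − 105.17) + 288960 × (585 − 70)] × 10⁻⁶ = 923.40 + 148.81 = 1072.21 kN·m.

M_n ≈ 1070 kN·m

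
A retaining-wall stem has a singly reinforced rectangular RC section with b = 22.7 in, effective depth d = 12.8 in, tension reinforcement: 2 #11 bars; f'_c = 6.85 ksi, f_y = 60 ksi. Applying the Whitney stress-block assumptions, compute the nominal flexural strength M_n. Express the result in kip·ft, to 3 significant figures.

M_n ≈ 189 kip·ft

A_s = 2 × 1.56 = 3.12 in².
T = A_s f_y = 3.12 × 60 = 187.2 kips.
a = T/(0.85 f'_c b) = 187.2/(0.85 × 6.85 × 22.7) = 1.416 in.
M_n = T(d − a/2) = 187.2 × (12.8 − 0.708) = 2263.6 kip·in = 2263.6/12 = 188.63 kip·ft.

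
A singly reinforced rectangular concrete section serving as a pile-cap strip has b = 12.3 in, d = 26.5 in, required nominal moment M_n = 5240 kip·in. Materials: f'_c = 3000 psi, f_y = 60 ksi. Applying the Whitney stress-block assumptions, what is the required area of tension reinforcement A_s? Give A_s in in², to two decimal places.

From M_n = 0.85 f'_c a b (d − a/2):
a = d − √(d² − 2M_n/(0.85 f'_c b)) = 26.5 − √(26.5² − 2 × 5240/(0.85 × 3 × 12.3)) = 7.314 in.
A_s = 0.85 f'_c a b / f_y = 0.85 × 3 × 7.314 × 12.3 / 60 = 3.823 in².

A_s ≈ 3.82 in²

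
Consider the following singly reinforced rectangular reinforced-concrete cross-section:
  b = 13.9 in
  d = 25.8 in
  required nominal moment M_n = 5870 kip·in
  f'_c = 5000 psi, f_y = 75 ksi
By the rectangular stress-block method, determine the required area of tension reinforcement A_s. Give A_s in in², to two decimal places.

From M_n = 0.85 f'_c a b (d − a/2):
a = d − √(d² − 2M_n/(0.85 f'_c b)) = 25.8 − √(25.8² − 2 × 5870/(0.85 × 5 × 13.9)) = 4.192 in.
A_s = 0.85 f'_c a b / f_y = 0.85 × 5 × 4.192 × 13.9 / 75 = 3.302 in².

A_s ≈ 3.30 in²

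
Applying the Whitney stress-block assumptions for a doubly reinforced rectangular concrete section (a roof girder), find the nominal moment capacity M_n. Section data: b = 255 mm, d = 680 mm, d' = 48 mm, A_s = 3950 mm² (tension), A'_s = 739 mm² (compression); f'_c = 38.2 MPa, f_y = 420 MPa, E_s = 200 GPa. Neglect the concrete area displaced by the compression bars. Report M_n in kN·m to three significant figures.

M_n ≈ 1000 kN·m

Assume both tension and compression steel yield.
Net tension couple steel: A_s − A'_s = 3211 mm².
a = (A_s − A'_s) f_y / (0.85 f'_c b) = 1348620/(0.85 × 38.2 × 255) = 162.88 mm.
c = a/β₁ = 162.88/0.777 = 209.63 mm; ε'_s = 0.003(c − d')/c = 0.0023 ≥ f_y/E_s = 0.0021, so compression steel does yield.
M_n = (A_s − A'_s) f_y (d − a/2) + A'_s f_y (d − d') = [1348620 × (680 − 81.44) + 310380 × (680 − 48)] × 10⁻⁶ = 807.23 + 196.16 = 1003.39 kN·m.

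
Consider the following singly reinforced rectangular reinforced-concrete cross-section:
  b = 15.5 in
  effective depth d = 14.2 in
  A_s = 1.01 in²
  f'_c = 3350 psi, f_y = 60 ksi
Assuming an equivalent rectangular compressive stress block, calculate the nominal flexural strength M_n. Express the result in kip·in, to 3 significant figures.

M_n ≈ 819 kip·in

T = A_s f_y = 1.01 × 60 = 60.6 kips.
a = T/(0.85 f'_c b) = 60.6/(0.85 × 3.35 × 15.5) = 1.373 in.
M_n = T(d − a/2) = 60.6 × (14.2 − 0.6865) = 818.9 kip·in.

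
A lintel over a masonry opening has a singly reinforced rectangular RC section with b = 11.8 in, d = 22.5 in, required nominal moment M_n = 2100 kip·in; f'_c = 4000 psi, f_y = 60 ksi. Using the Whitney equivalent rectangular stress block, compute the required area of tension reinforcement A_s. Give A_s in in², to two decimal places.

From M_n = 0.85 f'_c a b (d − a/2):
a = d − √(d² − 2M_n/(0.85 f'_c b)) = 22.5 − √(22.5² − 2 × 2100/(0.85 × 4 × 11.8)) = 2.461 in.
A_s = 0.85 f'_c a b / f_y = 0.85 × 4 × 2.461 × 11.8 / 60 = 1.646 in².

A_s ≈ 1.65 in²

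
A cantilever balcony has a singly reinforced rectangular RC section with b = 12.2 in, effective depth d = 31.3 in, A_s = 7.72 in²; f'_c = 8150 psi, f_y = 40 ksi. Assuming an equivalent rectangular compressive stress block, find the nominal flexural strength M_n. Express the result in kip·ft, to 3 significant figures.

T = A_s f_y = 7.72 × 40 = 308.8 kips.
a = T/(0.85 f'_c b) = 308.8/(0.85 × 8.15 × 12.2) = 3.654 in.
M_n = T(d − a/2) = 308.8 × (31.3 − 1.827) = 9101.3 kip·in = 9101.3/12 = 758.44 kip·ft.

M_n ≈ 758 kip·ft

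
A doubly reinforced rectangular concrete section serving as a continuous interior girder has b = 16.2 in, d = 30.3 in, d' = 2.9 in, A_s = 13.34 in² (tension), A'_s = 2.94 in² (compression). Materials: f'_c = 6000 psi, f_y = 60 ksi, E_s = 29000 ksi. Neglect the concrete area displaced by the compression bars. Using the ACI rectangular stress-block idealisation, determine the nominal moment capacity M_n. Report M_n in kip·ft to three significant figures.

Assume both steels yield.
a = (A_s − A'_s) f_y/(0.85 f'_c b) = (13.34 − 2.94) × 60/(0.85 × 6 × 16.2) = 7.553 in.
c = a/β₁ = 7.553/0.75 = 10.071 in; ε'_s = 0.003(c − d')/c = 0.0021 ≥ ε_y = 0.0021, so the compression steel yields.
M_n = (A_s − A'_s) f_y (d − a/2) + A'_s f_y (d − d') = 624 × (30.3 − 3.7765) + 176.4 × (30.3 − 2.9) = 16550.7 + 4833.4 = 21384.1 kip·in = 21384.1/12 = 1782.01 kip·ft.

M_n ≈ 1780 kip·ft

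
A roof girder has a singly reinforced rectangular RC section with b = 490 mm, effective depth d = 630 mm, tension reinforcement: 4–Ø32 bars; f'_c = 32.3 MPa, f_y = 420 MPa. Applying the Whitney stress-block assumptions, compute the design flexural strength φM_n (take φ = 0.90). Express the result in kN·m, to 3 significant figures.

A_s = 4 × 804 = 3216 mm².
T = A_s f_y = 3216 × 420 = 1350720 N = 1350.72 kN.
From C = T: a = T/(0.85 f'_c b) = 1350720/(0.85 × 32.3 × 490) = 100.40 mm.
M_n = T(d − a/2) = 1350.72 kN × (630 − 50.2) mm = 783.15 kN·m.
φM_n = 0.90 × 783.15 = 704.84 kN·m.

φM_n ≈ 705 kN·m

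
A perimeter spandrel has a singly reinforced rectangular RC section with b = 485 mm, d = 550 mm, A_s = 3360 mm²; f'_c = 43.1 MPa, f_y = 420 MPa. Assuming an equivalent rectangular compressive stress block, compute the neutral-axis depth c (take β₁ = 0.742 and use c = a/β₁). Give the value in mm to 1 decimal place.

T = A_s f_y = 3360 × 420 = 1411200 N = 1411.2 kN.
Setting C = 0.85 f'_c a b equal to T: a = 1411200/(0.85 × 43.1 × 485) = 79.424 mm.
With β₁ = 0.742, c = a/β₁ = 79.424/0.742 = 107.0 mm.

c ≈ 107.0 mm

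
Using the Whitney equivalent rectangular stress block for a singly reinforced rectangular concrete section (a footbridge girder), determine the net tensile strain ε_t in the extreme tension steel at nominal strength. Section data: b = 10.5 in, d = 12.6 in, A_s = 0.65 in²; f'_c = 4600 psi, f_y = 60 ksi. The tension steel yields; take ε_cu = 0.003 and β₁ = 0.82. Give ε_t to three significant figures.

a = A_s f_y/(0.85 f'_c b) = 0.950 in.
β₁ = 0.82, so c = a/β₁ = 0.950/0.82 = 1.159 in.
From the linear strain diagram with ε_cu = 0.003: ε_t = 0.003 (d − c)/c = 0.003 × (12.6 − 1.159)/1.159 = 0.0296.
Since ε_t ≥ 0.005, the section is tension-controlled.

ε_t ≈ 0.0296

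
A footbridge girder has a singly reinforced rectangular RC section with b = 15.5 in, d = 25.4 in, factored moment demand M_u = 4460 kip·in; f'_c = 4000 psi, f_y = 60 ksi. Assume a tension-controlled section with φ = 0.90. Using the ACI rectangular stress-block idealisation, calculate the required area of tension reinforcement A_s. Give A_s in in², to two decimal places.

A_s ≈ 3.53 in²

M_n = M_u/φ = 4460/0.90 = 4955.56 kip·in.
From M_n = 0.85 f'_c a b (d − a/2):
a = d − √(d² − 2M_n/(0.85 f'_c b)) = 25.4 − √(25.4² − 2 × 4955.56/(0.85 × 4 × 15.5)) = 4.020 in.
A_s = 0.85 f'_c a b / f_y = 0.85 × 4 × 4.020 × 15.5 / 60 = 3.531 in².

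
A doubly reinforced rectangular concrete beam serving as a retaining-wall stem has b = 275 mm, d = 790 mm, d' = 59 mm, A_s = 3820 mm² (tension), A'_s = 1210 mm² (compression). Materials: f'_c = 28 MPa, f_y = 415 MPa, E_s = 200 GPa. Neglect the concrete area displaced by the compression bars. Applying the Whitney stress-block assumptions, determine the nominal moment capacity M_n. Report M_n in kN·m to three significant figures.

Assume both tension and compression steel yield.
Net tension couple steel: A_s − A'_s = 2610 mm².
a = (A_s − A'_s) f_y / (0.85 f'_c b) = 1083150/(0.85 × 28 × 275) = 165.49 mm.
c = a/β₁ = 165.49/0.85 = 194.69 mm; ε'_s = 0.003(c − d')/c = 0.0021 ≥ f_y/E_s = 0.0021, so compression steel does yield.
M_n = (A_s − A'_s) f_y (d − a/2) + A'_s f_y (d − d') = [1083150 × (790 − 82.745) + 502150 × (790 − 59)] × 10⁻⁶ = 766.06 + 367.07 = 1133.13 kN·m.

M_n ≈ 1130 kN·m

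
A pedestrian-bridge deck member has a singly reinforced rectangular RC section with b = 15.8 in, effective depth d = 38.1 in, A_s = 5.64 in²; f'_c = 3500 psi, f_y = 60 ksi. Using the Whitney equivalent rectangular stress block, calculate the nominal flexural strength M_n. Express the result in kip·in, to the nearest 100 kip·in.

T = A_s f_y = 5.64 × 60 = 338.4 kips.
a = T/(0.85 f'_c b) = 338.4/(0.85 × 3.5 × 15.8) = 7.199 in.
M_n = T(d − a/2) = 338.4 × (38.1 − 3.5995) = 11675.0 kip·in.

M_n ≈ 11700 kip·in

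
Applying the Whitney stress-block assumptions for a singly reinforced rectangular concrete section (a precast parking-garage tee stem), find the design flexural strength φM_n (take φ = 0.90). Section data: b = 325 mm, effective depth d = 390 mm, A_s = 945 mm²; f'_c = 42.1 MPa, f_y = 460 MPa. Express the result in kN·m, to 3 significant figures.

φM_n ≈ 145 kN·m

T = A_s f_y = 945 × 460 = 434700 N = 434.7 kN.
From C = T: a = T/(0.85 f'_c b) = 434700/(0.85 × 42.1 × 325) = 37.38 mm.
M_n = T(d − a/2) = 434.7 kN × (390 − 18.69) mm = 161.41 kN·m.
φM_n = 0.90 × 161.41 = 145.27 kN·m.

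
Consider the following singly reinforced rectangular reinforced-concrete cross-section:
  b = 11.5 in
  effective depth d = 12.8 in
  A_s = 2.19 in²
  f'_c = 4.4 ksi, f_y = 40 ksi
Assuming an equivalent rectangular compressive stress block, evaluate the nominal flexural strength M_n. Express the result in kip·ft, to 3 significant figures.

T = A_s f_y = 2.19 × 40 = 87.6 kips.
a = T/(0.85 f'_c b) = 87.6/(0.85 × 4.4 × 11.5) = 2.037 in.
M_n = T(d − a/2) = 87.6 × (12.8 − 1.0185) = 1032.1 kip·in = 1032.1/12 = 86.01 kip·ft.

M_n ≈ 86.0 kip·ft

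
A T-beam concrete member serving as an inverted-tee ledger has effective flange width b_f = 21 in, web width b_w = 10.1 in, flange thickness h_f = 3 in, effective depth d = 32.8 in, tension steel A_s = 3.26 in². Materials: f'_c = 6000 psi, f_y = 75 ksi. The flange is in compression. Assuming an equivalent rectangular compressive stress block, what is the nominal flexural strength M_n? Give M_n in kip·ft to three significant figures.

Tension: T = A_s f_y = 3.26 × 75 = 244.5 kips.
Try a within the flange: a = T/(0.85 f'_c b_f) = 244.5/(0.85 × 6 × 21) = 2.283 in.
Since a = 2.283 ≤ h_f = 3 in, the stress block lies entirely in the flange; analyse as a rectangular beam of width b_f.
M_n = T(d − a/2) = 244.5 × (32.8 − 1.1415) = 7740.5 kip·in.
M_n = 7740.5/12 = 645.04 kip·ft.

M_n ≈ 645 kip·ft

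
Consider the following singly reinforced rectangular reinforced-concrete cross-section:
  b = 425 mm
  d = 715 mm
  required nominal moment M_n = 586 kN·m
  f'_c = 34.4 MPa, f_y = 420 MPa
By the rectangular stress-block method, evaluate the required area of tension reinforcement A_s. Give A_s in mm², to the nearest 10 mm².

With M_n = 0.85 f'_c a b (d − a/2), solve the quadratic for a:
a = d − √(d² − 2M_n/(0.85 f'_c b)) = 715 − √(715² − 2 × 586×10⁶/(0.85 × 34.4 × 425)) = 69.31 mm.
A_s = 0.85 f'_c a b / f_y = 0.85 × 34.4 × 69.31 × 425 / 420 = 2050.8 mm².

A_s ≈ 2050 mm²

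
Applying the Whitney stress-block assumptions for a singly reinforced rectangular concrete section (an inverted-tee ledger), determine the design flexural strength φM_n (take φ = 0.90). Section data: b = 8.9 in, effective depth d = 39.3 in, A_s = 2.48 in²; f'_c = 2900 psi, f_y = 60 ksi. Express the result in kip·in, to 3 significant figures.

T = A_s f_y = 2.48 × 60 = 148.8 kips.
a = T/(0.85 f'_c b) = 148.8/(0.85 × 2.9 × 8.9) = 6.783 in.
M_n = T(d − a/2) = 148.8 × (39.3 − 3.3915) = 5343.2 kip·in.
φM_n = 0.90 × 5343.2 = 4808.9 kip·in.

φM_n ≈ 4810 kip·in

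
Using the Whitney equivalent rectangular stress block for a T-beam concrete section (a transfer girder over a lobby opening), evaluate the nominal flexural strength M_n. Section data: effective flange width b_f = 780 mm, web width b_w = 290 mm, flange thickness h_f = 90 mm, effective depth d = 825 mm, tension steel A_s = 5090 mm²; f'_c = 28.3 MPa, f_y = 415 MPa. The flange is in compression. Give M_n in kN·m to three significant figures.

M_n ≈ 1620 kN·m

Tension: T = A_s f_y = 5090 × 415 = 2112350 N.
Try a within the flange: a = T/(0.85 f'_c b_f) = 2112350/(0.85 × 28.3 × 780) = 112.58 mm.
a = 112.58 > h_f = 90 mm: the block extends into the web. Split into flange-overhang and web parts.
C_f = 0.85 f'_c (b_f − b_w) h_f = 0.85 × 28.3 × (780 − 290) × 90 = 1060826 N.
Remaining web compression depth: a_w = (T − C_f)/(0.85 f'_c b_w) = (2112350 − 1060826)/(0.85 × 28.3 × 290) = 150.74 mm.
M_n = C_f(d − h_f/2) + (T − C_f)(d − a_w/2) = 1060826 × (825 − 45) + 1051524 × (825 − 75.37) = 827.44 + 788.25 = 1615.69 × 10⁶ N·mm.
M_n = 1615.69 kN·m.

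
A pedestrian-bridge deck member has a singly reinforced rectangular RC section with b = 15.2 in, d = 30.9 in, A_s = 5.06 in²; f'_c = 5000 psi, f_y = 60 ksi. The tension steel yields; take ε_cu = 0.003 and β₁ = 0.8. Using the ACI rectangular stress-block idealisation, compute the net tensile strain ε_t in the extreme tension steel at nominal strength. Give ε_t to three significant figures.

a = A_s f_y/(0.85 f'_c b) = 4.700 in.
β₁ = 0.8, so c = a/β₁ = 4.700/0.8 = 5.875 in.
From the linear strain diagram with ε_cu = 0.003: ε_t = 0.003 (d − c)/c = 0.003 × (30.9 − 5.875)/5.875 = 0.0128.
Since ε_t ≥ 0.005, the section is tension-controlled.

ε_t ≈ 0.0128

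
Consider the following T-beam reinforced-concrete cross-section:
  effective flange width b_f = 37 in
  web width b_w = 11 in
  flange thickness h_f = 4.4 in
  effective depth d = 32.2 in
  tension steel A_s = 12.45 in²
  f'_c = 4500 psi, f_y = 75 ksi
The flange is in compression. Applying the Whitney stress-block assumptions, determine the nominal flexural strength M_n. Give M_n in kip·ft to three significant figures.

M_n ≈ 2180 kip·ft

Tension: T = A_s f_y = 12.45 × 75 = 933.75 kips.
Try a within the flange: a = T/(0.85 f'_c b_f) = 933.75/(0.85 × 4.5 × 37) = 6.598 in.
a = 6.598 > h_f = 4.4 in: the block extends into the web. Split into flange-overhang and web parts.
C_f = 0.85 f'_c (b_f − b_w) h_f = 0.85 × 4.5 × (37 − 11) × 4.4 = 437.6 kips.
Remaining web compression depth: a_w = (T − C_f)/(0.85 f'_c b_w) = (933.75 − 437.6)/(0.85 × 4.5 × 11) = 11.792 in.
M_n = C_f(d − h_f/2) + (T − C_f)(d − a_w/2) = 437.6 × (32.2 − 2.2) + 496.15 × (32.2 − 5.896) = 13128.0 + 13050.7 = 26178.7 kip·in.
M_n = 26178.7/12 = 2181.56 kip·ft.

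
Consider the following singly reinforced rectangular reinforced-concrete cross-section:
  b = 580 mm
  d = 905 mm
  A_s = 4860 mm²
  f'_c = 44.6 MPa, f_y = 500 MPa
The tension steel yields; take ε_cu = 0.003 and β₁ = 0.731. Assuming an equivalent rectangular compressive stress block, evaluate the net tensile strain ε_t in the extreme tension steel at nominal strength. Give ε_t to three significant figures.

ε_t ≈ 0.0150

a = A_s f_y/(0.85 f'_c b) = 110.52 mm.
β₁ = 0.731, so c = a/β₁ = 110.52/0.731 = 151.19 mm.
From the linear strain diagram with ε_cu = 0.003: ε_t = 0.003 (d − c)/c = 0.003 × (905 − 151.19)/151.19 = 0.0150.
Since ε_t ≥ 0.005, the section is tension-controlled.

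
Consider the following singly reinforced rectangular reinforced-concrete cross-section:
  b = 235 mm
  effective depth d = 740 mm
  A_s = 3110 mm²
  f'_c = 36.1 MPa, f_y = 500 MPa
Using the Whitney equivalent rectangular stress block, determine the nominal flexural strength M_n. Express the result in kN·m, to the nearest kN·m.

T = A_s f_y = 3110 × 500 = 1555000 N = 1555 kN.
From C = T: a = T/(0.85 f'_c b) = 1555000/(0.85 × 36.1 × 235) = 215.64 mm.
M_n = T(d − a/2) = 1555 kN × (740 − 107.82) mm = 983.04 kN·m.

M_n ≈ 983 kN·m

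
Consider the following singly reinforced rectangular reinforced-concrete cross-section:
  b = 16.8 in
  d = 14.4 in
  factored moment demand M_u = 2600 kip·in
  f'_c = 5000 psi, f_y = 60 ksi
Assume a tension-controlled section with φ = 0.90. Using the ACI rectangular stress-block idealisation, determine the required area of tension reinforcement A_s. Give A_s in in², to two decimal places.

M_n = M_u/φ = 2600/0.90 = 2888.89 kip·in.
From M_n = 0.85 f'_c a b (d − a/2):
a = d − √(d² − 2M_n/(0.85 f'_c b)) = 14.4 − √(14.4² − 2 × 2888.89/(0.85 × 5 × 16.8)) = 3.156 in.
A_s = 0.85 f'_c a b / f_y = 0.85 × 5 × 3.156 × 16.8 / 60 = 3.756 in².

A_s ≈ 3.76 in²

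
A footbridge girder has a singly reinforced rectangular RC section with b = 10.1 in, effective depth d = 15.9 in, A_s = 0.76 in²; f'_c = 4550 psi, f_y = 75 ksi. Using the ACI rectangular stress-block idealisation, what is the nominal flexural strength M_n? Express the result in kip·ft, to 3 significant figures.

M_n ≈ 72.1 kip·ft

T = A_s f_y = 0.76 × 75 = 57 kips.
a = T/(0.85 f'_c b) = 57/(0.85 × 4.55 × 10.1) = 1.459 in.
M_n = T(d − a/2) = 57 × (15.9 − 0.7295) = 864.7 kip·in = 864.7/12 = 72.06 kip·ft.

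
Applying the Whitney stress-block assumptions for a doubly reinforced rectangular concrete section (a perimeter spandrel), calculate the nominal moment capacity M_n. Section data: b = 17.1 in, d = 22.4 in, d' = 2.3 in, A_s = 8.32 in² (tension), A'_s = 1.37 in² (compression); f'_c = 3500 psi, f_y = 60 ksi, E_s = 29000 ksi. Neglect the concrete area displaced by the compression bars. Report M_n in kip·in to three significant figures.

M_n ≈ 9280 kip·in

Assume both steels yield.
a = (A_s − A'_s) f_y/(0.85 f'_c b) = (8.32 − 1.37) × 60/(0.85 × 3.5 × 17.1) = 8.197 in.
c = a/β₁ = 8.197/0.85 = 9.644 in; ε'_s = 0.003(c − d')/c = 0.0023 ≥ ε_y = 0.0021, so the compression steel yields.
M_n = (A_s − A'_s) f_y (d − a/2) + A'_s f_y (d − d') = 417 × (22.4 − 4.0985) + 82.2 × (22.4 − 2.3) = 7631.7 + 1652.2 = 9283.9 kip·in.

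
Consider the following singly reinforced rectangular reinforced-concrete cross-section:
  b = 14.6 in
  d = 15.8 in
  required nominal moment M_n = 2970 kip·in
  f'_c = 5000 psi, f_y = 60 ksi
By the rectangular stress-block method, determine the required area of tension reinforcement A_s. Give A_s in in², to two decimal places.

A_s ≈ 3.51 in²

From M_n = 0.85 f'_c a b (d − a/2):
a = d − √(d² − 2M_n/(0.85 f'_c b)) = 15.8 − √(15.8² − 2 × 2970/(0.85 × 5 × 14.6)) = 3.394 in.
A_s = 0.85 f'_c a b / f_y = 0.85 × 5 × 3.394 × 14.6 / 60 = 3.510 in².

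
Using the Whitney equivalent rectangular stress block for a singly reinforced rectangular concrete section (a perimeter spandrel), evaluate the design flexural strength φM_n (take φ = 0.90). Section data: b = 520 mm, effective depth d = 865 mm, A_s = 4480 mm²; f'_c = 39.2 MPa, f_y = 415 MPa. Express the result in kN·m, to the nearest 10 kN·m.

φM_n ≈ 1360 kN·m

T = A_s f_y = 4480 × 415 = 1859200 N = 1859.2 kN.
From C = T: a = T/(0.85 f'_c b) = 1859200/(0.85 × 39.2 × 520) = 107.30 mm.
M_n = T(d − a/2) = 1859.2 kN × (865 − 53.65) mm = 1508.46 kN·m.
φM_n = 0.90 × 1508.46 = 1357.61 kN·m.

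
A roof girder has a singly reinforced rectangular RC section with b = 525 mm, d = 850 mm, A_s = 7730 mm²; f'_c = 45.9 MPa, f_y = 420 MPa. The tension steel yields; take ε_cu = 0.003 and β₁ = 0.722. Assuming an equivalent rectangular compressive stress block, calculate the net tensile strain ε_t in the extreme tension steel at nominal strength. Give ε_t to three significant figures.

ε_t ≈ 0.00862

a = A_s f_y/(0.85 f'_c b) = 158.50 mm.
β₁ = 0.722, so c = a/β₁ = 158.50/0.722 = 219.53 mm.
From the linear strain diagram with ε_cu = 0.003: ε_t = 0.003 (d − c)/c = 0.003 × (850 − 219.53)/219.53 = 0.00862.
Since ε_t ≥ 0.005, the section is tension-controlled.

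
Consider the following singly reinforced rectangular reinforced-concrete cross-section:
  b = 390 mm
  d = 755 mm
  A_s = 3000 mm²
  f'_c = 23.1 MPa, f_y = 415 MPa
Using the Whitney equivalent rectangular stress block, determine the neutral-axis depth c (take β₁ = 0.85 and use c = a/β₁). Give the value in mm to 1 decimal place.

c ≈ 191.3 mm

T = A_s f_y = 3000 × 415 = 1245000 N = 1245 kN.
Setting C = 0.85 f'_c a b equal to T: a = 1245000/(0.85 × 23.1 × 390) = 162.583 mm.
With β₁ = 0.85, c = a/β₁ = 162.583/0.85 = 191.3 mm.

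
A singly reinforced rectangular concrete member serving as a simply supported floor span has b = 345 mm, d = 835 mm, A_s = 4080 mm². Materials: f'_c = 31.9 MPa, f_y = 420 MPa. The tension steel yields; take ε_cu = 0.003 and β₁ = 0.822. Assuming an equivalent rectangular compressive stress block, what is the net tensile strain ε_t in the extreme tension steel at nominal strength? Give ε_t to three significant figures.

a = A_s f_y/(0.85 f'_c b) = 183.18 mm.
β₁ = 0.822, so c = a/β₁ = 183.18/0.822 = 222.85 mm.
From the linear strain diagram with ε_cu = 0.003: ε_t = 0.003 (d − c)/c = 0.003 × (835 − 222.85)/222.85 = 0.00824.
Since ε_t ≥ 0.005, the section is tension-controlled.

ε_t ≈ 0.00824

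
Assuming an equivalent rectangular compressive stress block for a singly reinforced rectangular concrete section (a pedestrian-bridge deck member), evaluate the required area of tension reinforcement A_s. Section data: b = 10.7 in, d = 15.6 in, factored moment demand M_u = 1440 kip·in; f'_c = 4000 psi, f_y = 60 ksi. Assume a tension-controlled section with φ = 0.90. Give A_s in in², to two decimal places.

M_n = M_u/φ = 1440/0.90 = 1600 kip·in.
From M_n = 0.85 f'_c a b (d − a/2):
a = d − √(d² − 2M_n/(0.85 f'_c b)) = 15.6 − √(15.6² − 2 × 1600/(0.85 × 4 × 10.7)) = 3.134 in.
A_s = 0.85 f'_c a b / f_y = 0.85 × 4 × 3.134 × 10.7 / 60 = 1.900 in².

A_s ≈ 1.90 in²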